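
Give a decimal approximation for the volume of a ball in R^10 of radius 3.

V = 19683·π^5/40 ≈ 150585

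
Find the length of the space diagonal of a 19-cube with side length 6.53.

||(6.53,6.53,...,6.53)|| = √(19)·6.53 ≈ 28.4636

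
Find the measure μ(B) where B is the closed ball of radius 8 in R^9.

Volume = π^{9/2}·(8)^9/Γ(11/2) = 4294967296·π^4/945 ≈ 4.42718e+08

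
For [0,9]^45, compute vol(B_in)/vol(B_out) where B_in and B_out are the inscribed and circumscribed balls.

The radii are 9/2 and 9√45/2, so the volume ratio is (1/√45)^45 = 45^{-45/2} ≈ 6.34919e-38.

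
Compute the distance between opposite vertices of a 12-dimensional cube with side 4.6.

||(4.6,4.6,...,4.6)|| = √(12)·4.6 ≈ 15.9349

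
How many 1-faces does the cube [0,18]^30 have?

An n-cube has n·2^(n-1) edges. With n = 30: 30·536870912 = 16106127360.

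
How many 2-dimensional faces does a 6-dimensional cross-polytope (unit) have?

An n-cross-polytope has 2^(k+1)·C(n,k+1) k-faces. Here 2^3·C(6,3) = 8·20 = 160.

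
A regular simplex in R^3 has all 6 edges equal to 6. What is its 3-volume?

Volume = (√2/12) · 6³ = 25.4558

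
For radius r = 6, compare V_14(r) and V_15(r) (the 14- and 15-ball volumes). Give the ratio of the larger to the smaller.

V_14(6) ≈ 4.69609e+10, V_15(6) ≈ 1.79349e+11. The 15-ball is larger by a factor of 3.819.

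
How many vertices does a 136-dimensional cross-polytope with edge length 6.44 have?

Number of vertices = 2n = 272.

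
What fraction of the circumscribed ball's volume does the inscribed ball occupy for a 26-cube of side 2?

The radii are 2/2 and 2√26/2, so the volume ratio is (1/√26)^26 = 26^{-26/2} ≈ 4.03038e-19.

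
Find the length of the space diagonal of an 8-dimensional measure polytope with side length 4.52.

d = √(4.52² + 4.52² + ... + 4.52²) [8 terms] = √(8·4.52²) = 4.52√8 ≈ 12.7845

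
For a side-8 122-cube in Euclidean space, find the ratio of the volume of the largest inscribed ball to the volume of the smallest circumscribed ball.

The radii are 8/2 and 8√122/2, so the volume ratio is (1/√122)^122 = 122^{-122/2} ≈ 5.39573e-128.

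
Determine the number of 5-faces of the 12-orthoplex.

An n-cross-polytope has 2^(k+1)·C(n,k+1) k-faces. Here 2^6·C(12,6) = 64·924 = 59136.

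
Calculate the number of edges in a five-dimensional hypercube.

Number of 1-faces = C(5,1)·2^(5-1) = 5·16 = 80.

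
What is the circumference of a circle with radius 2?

S = n·V_n(r)/r = 2·V_2(2)/2 (volume-to-surface relation), giving 2πr = 2π·2 ≈ 12.5664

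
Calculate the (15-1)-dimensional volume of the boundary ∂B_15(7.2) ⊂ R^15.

S = n·V_n(r)/r = 15·V_15(7.2)/7.2 (volume-to-surface relation), giving 5.75673e+12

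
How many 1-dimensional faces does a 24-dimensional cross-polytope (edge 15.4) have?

f_1(24-orthoplex) = 2^2 · (24 choose 2) = 1104.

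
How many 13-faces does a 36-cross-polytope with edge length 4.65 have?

Number of 13-faces = 2^(13+1) · C(36,13+1) = 16384 · 3796297200 = 62198533324800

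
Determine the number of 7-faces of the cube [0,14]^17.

An n-cube has C(n,k)·2^(n-k) k-faces. Here C(17,7)·2^10 = 19448·1024 = 19914752.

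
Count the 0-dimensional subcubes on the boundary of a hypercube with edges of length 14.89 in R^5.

Number of 0-faces = C(5,0) · 2^(5-0) = 1 · 32 = 32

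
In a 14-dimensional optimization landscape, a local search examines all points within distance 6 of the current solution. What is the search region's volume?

Volume = π^{14/2}·(6)^14/Γ(8) = 544195584·π^7/35 ≈ 4.69609e+10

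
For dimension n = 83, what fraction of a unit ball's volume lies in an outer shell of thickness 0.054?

1 - (1-0.054)^83 ≈ 0.990024 ≈ 99.00%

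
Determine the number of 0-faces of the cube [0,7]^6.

f_0(6-cube) = (6 choose 0) · 2^6 = 64.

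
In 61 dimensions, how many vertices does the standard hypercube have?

An n-cube has 2^n vertices; for n = 61 that is 2^61 = 2305843009213693952.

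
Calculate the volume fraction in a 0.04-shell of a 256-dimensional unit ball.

V(inner)/V(outer) = ((1-0.04)/1)^256 ≈ 2.894e-05, so the shell fraction is 0.999971.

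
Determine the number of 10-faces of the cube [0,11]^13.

f_10(13-cube) = (13 choose 10) · 2^3 = 2288.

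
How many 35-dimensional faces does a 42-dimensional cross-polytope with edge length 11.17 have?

f_35(42-orthoplex) = 2^36 · (42 choose 36) = 360487668989034496.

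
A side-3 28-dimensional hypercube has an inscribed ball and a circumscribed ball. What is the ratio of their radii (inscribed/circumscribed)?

Ratio = (s/2)/(s√28/2) = 28^(-1/2) ≈ 0.188982.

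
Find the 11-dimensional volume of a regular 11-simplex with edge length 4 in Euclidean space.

V = (4^11 / 11!) · √((11+1) / 2^11) ≈ 0.00804322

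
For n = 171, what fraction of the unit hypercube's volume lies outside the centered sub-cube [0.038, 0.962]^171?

1 - (1 - 2·0.038)^171 = 1 - 0.924^171 ≈ 0.9999986513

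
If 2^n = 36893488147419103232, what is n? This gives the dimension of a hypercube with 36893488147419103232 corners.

n = log_2(36893488147419103232) = 65.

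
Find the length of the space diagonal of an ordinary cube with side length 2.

d = √(2² + 2² + ... + 2²) [3 terms] = √(3·2²) = 2√3 ≈ 3.4641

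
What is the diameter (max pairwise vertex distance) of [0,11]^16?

Diagonal = √16 · 11 = 44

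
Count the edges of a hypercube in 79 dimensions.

Number of 1-faces = C(79,1)·2^(79-1) = 79·302231454903657293676544 = 23876284937388926200446976.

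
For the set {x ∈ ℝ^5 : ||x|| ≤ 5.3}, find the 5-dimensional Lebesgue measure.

The n-ball volume is π^(n/2)·r^n/Γ(n/2+1). With n=5, r=5.3: V ≈ 22012.9.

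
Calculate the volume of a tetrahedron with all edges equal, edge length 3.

Volume = (√2/12) · 3³ = 3.18198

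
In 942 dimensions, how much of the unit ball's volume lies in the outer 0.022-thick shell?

Shell fraction = 1 - (1-0.022)^942 ≈ 0.9999999992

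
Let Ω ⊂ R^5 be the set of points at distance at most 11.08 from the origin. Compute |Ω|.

The n-ball volume is π^(n/2)·r^n/Γ(n/2+1). With n=5, r=11.08: V ≈ 879017.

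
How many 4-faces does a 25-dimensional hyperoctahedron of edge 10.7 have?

f_4(25-orthoplex) = 2^5 · (25 choose 5) = 1700160.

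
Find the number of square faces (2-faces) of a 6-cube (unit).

An n-cube has C(n,k)·2^(n-k) k-faces. Here C(6,2)·2^4 = 15·16 = 240.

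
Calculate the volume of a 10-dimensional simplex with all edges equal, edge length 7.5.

Volume = 7.5^10 · √(11/2^10) / 10! ≈ 16.0841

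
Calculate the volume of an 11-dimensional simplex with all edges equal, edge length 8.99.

For a regular n-simplex with edge a, V = (a^n / n!)·√((n+1)/2^n). With a=8.99, n=11: V ≈ 59.4465.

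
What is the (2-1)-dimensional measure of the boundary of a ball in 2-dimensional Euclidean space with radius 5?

The surface area of an n-ball is 2π^(n/2) r^(n-1) / Γ(n/2). For n=2, r=5: 2πr = 2π·5 ≈ 31.4159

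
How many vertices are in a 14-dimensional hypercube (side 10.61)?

Choose 0 of 14 axes to span the face (C(14,0) = 1 way), then fix each of the remaining 14 coordinates at one of its two extreme values (2^14 = 16384 ways): 1·16384 = 16384.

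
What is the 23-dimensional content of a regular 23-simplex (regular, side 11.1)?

Volume = 11.1^23 · √(24/2^23) / 23! ≈ 0.0721431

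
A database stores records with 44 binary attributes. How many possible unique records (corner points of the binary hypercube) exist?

The 44-cube has 2^44 = 17592186044416 vertices.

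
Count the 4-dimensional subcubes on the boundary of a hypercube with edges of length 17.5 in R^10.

f_4(10-cube) = (10 choose 4) · 2^6 = 13440.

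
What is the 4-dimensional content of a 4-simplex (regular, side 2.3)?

For a regular n-simplex with edge a, V = (a^n / n!)·√((n+1)/2^n). With a=2.3, n=4: V ≈ 0.651816.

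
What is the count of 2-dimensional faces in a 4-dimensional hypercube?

f_2(4-cube) = (4 choose 2) · 2^2 = 24.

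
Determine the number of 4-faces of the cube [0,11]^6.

Number of 4-faces = C(6,4) · 2^(6-4) = 15 · 4 = 60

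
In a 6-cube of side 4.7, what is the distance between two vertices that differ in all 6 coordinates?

d = √(4.7² + 4.7² + ... + 4.7²) [6 terms] = √(6·4.7²) = 4.7√6 ≈ 11.5126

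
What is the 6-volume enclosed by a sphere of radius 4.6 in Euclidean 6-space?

V_6(4.6) = π^(6/2) · (4.6)^6 / Γ(6/2 + 1) ≈ 48960.4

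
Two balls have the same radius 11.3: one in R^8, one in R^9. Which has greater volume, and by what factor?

V_8(11.3) ≈ 1.07899e+09, V_9(11.3) ≈ 9.90886e+09. The 9-ball is larger by a factor of 9.183.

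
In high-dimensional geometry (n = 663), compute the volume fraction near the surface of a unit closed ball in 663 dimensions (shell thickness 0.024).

1 - (1-0.024)^663 ≈ 0.9999998988 ≈ 99.999990%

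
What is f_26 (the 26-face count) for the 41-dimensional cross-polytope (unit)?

f_26(41-orthoplex) = 2^27 · (41 choose 27) = 4729853232451420160.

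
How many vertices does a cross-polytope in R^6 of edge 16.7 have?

Number of 0-faces = 2^(0+1) · C(6,0+1) = 2 · 6 = 12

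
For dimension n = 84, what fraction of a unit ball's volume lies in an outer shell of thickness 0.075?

1 - (1-0.075)^84 ≈ 0.998568 ≈ 99.86%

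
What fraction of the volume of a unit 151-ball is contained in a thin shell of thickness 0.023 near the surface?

Shell fraction = 1 - (1-0.023)^151 ≈ 0.970209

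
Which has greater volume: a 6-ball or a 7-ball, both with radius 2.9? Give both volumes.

V_6(2.9) ≈ 3073.88. V_7(2.9) ≈ 8150.16. The 7-ball is larger.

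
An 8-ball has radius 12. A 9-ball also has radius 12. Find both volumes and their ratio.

V_8(12) ≈ 1.74517e+09. V_9(12) ≈ 1.70196e+10. Ratio V_8/V_9 ≈ 0.1025.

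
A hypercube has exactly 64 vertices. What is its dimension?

The n-cube has 2^n vertices, and 64 = 2^6, so n = 6.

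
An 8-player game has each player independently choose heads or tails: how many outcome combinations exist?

The 8-cube has 2^8 = 256 vertices.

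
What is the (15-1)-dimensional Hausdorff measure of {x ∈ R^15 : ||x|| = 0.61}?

|∂B_15(0.61)| ≈ 0.00565118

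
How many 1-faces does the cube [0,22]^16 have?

Number of 1-faces = C(16,1)·2^(16-1) = 16·32768 = 524288.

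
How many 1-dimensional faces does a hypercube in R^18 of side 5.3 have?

Number of 1-faces = C(18,1) · 2^(18-1) = 18 · 131072 = 2359296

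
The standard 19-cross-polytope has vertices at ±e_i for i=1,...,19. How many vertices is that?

The 19-dimensional cross-polytope has 2n = 2·19 = 38 vertices.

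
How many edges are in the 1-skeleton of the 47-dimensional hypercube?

Each of the 2^47 = 140737488355328 vertices has degree 47; total edges = 47·2^47/2 = 3307330976350208.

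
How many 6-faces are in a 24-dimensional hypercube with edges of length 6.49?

Number of 6-faces = C(24,6) · 2^(24-6) = 134596 · 262144 = 35283533824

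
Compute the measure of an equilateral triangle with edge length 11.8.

Area = (√3/4) · 11.8² = 60.2927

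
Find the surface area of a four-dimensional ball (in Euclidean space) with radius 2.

S_4(2) = 2·π^(4/2)·(2)^3 / Γ(4/2) = 16·π^2 ≈ 157.914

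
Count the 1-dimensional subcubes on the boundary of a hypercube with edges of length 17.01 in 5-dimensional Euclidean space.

Choose 1 of 5 axes to span the face (C(5,1) = 5 ways), then fix each of the remaining 4 coordinates at one of its two extreme values (2^4 = 16 ways): 5·16 = 80.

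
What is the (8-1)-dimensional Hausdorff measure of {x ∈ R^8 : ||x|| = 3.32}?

The surface area of an n-ball is 2π^(n/2) r^(n-1) / Γ(n/2). For n=8, r=3.32: 144359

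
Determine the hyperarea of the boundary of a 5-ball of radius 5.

The surface area of an n-ball is 2π^(n/2) r^(n-1) / Γ(n/2). For n=5, r=5: 5000·π^2/3 ≈ 16449.3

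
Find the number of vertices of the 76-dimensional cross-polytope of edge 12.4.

The vertices are ±e_1, ..., ±e_76, so there are 2·76 = 152.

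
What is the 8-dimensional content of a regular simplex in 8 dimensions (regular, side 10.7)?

V_8 = √(9) · 10.7^8 / (8! · 2^(8/2)) ≈ 799.008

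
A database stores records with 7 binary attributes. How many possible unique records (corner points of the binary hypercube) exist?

Each vertex is a binary string of length 7, so there are 2^7 = 128.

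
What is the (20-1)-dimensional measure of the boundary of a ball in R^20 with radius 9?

The surface area of an n-ball is 2π^(n/2) r^(n-1) / Γ(n/2). For n=20, r=9: 16677181699666569·π^10/2240 ≈ 6.97226e+17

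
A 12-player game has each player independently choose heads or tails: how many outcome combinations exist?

Number of vertices = 2^12 = 4096.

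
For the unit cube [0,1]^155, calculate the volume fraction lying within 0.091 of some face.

Shell fraction = 1 - (1-0.182)^155 ≈ 1 - 2.998e-14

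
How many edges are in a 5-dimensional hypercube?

f_1(5-cube) = (5 choose 1) · 2^4 = 80.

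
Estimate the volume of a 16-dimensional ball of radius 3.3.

The n-ball volume is π^(n/2)·r^n/Γ(n/2+1). With n=16, r=3.3: V ≈ 4.65481e+07.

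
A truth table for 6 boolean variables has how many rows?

Number of vertices = 2^6 = 64.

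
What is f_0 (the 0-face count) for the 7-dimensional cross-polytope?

Number of 0-faces = 2^(0+1) · C(7,0+1) = 2 · 7 = 14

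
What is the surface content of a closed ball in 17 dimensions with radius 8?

S = n·V_n(r)/r = 17·V_17(8)/8 (volume-to-surface relation), giving 144115188075855872·π^8/2027025 ≈ 6.74605e+14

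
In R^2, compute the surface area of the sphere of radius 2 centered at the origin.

The surface area of an n-ball is 2π^(n/2) r^(n-1) / Γ(n/2). For n=2, r=2: 2πr = 2π·2 ≈ 12.5664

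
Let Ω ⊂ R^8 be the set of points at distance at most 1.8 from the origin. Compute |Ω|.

The n-ball volume is π^(n/2)·r^n/Γ(n/2+1). With n=8, r=1.8: V ≈ 447.268.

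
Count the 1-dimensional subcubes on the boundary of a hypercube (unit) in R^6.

An n-cube has C(n,k)·2^(n-k) k-faces. Here C(6,1)·2^5 = 6·32 = 192.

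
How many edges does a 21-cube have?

Each of the 2^21 = 2097152 vertices has degree 21; total edges = 21·2^21/2 = 22020096.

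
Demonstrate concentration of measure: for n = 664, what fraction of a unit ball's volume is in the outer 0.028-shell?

1 - (1-0.028)^664 ≈ 0.9999999935 ≈ 99.999999%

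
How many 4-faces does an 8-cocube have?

Number of 4-faces = 2^(4+1) · C(8,4+1) = 32 · 56 = 1792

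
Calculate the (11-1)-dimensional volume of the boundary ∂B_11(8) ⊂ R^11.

S_11(8) = 2·π^(11/2)·(8)^10 / Γ(11/2) = 68719476736·π^5/945 ≈ 2.22535e+10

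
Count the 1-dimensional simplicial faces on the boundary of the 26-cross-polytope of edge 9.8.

Each 1-face is the convex hull of 2 vertices, one chosen as ±e_i from each of 2 distinct axes: 2^2·C(26,2) = 1300.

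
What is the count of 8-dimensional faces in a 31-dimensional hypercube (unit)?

Choose 8 of 31 axes to span the face (C(31,8) = 7888725 ways), then fix each of the remaining 23 coordinates at one of its two extreme values (2^23 = 8388608 ways): 7888725·8388608 = 66175421644800.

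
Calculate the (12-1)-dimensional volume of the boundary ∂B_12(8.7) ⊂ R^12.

S_12(8.7) = 2·π^(12/2)·(8.7)^11 / Γ(12/2) ≈ 3.46306e+11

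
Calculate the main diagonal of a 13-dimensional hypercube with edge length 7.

||(7,7,...,7)|| = √(13)·7 ≈ 25.2389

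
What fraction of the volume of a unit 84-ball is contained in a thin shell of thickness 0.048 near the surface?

1 - (1-0.048)^84 ≈ 0.983949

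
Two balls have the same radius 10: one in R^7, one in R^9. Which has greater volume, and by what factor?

V_7(10) ≈ 4.72477e+07, V_9(10) ≈ 3.29851e+09. The 9-ball is larger by a factor of 69.81.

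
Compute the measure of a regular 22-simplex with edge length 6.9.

Volume = 6.9^22 · √(23/2^22) / 22! ≈ 5.93536e-06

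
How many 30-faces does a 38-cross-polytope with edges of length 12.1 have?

Number of 30-faces = 2^(30+1) · C(38,30+1) = 2147483648 · 12620256 = 27101793393573888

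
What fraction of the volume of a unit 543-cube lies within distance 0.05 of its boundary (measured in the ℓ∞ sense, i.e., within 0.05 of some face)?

Shell fraction = 1 - (1-0.1)^543 ≈ 1 - 1.425e-25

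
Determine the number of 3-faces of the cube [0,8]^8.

f_3(8-cube) = (8 choose 3) · 2^5 = 1792.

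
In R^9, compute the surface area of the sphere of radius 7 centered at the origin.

The surface area of an n-ball is 2π^(n/2) r^(n-1) / Γ(n/2). For n=9, r=7: 26353376·π^4/15 ≈ 1.71137e+08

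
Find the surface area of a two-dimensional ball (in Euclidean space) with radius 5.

|∂B_2(5)| = 2πr = 2π·5 ≈ 31.4159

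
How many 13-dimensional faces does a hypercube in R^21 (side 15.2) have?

Number of 13-faces = C(21,13) · 2^(21-13) = 203490 · 256 = 52093440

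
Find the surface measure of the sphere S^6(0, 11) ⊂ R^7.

The surface area of an n-ball is 2π^(n/2) r^(n-1) / Γ(n/2). For n=7, r=11: 28344976·π^3/15 ≈ 5.85915e+07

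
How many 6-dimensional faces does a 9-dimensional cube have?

An n-cube has C(n,k)·2^(n-k) k-faces. Here C(9,6)·2^3 = 84·8 = 672.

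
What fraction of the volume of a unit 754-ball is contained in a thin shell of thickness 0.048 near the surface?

Shell fraction = 1 - (1-0.048)^754 ≈ 1 - 7.803e-17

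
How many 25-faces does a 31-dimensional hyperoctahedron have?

An n-cross-polytope has 2^(k+1)·C(n,k+1) k-faces. Here 2^26·C(31,26) = 67108864·169911 = 11402534191104.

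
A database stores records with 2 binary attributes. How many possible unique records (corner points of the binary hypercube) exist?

Number of vertices = 2^2 = 4.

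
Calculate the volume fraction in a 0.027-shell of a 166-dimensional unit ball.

V(inner)/V(outer) = ((1-0.027)/1)^166 ≈ 0.01063, so the shell fraction is 0.989365.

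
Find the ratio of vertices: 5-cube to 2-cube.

The 5-cube has 2^5 = 32 vertices. The 2-cube has 2^2 = 4 vertices. Ratio: 32/4 = 8.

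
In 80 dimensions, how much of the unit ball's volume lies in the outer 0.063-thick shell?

V(inner)/V(outer) = ((1-0.063)/1)^80 ≈ 0.005485, so the shell fraction is 0.994515.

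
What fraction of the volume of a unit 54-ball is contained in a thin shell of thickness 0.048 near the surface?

1 - (1-0.048)^54 ≈ 0.929791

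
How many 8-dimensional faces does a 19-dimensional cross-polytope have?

Each 8-face is the convex hull of 9 vertices, one chosen as ±e_i from each of 9 distinct axes: 2^9·C(19,9) = 47297536.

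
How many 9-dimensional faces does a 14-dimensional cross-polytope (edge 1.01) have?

Number of 9-faces = 2^(9+1) · C(14,9+1) = 1024 · 1001 = 1025024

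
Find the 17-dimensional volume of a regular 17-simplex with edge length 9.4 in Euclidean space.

For a regular n-simplex with edge a, V = (a^n / n!)·√((n+1)/2^n). With a=9.4, n=17: V ≈ 1.15076.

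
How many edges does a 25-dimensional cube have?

Number of 1-faces = C(25,1)·2^(25-1) = 25·16777216 = 419430400.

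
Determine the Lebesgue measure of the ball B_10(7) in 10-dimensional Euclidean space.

V_10(7) = π^(10/2) · (7)^10 / Γ(10/2 + 1) = 282475249·π^5/120 ≈ 7.20358e+08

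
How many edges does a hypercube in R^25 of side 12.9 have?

The 25-cube has n·2^(n-1) = 25·2^24 = 25·16777216 = 419430400 edges.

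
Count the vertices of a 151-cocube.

The 151-dimensional cross-polytope has 2n = 2·151 = 302 vertices.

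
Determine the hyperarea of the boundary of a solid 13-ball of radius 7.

|∂B_13(7)| = 253097823104·π^6/1485 ≈ 1.63856e+11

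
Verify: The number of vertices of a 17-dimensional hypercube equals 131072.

True. The 17-cube has 2^17 = 131072 vertices.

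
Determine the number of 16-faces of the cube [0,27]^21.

Number of 16-faces = C(21,16) · 2^(21-16) = 20349 · 32 = 651168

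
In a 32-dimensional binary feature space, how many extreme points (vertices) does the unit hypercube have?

Each vertex is a binary string of length 32, so there are 2^32 = 4294967296.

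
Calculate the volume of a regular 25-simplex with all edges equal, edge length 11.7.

For a regular n-simplex with edge a, V = (a^n / n!)·√((n+1)/2^n). With a=11.7, n=25: V ≈ 0.0287483.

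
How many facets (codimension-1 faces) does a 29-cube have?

Number of 28-faces = C(29,28) · 2^(29-28) = 29 · 2 = 58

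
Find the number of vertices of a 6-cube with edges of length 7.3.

The 6-cube has 2^6 = 64 vertices.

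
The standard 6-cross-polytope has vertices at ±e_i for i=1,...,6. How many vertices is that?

Number of vertices = 2n = 12.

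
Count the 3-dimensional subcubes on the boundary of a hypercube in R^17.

Number of 3-faces = C(17,3) · 2^(17-3) = 680 · 16384 = 11141120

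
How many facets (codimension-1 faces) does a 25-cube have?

An n-cube has C(n,k)·2^(n-k) k-faces. Here C(25,24)·2^1 = 25·2 = 50.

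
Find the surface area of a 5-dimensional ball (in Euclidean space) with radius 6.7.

S_5(6.7) = 2·π^(5/2)·(6.7)^4 / Γ(5/2) ≈ 53035.6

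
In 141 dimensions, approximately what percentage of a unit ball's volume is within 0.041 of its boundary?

1 - (1-0.041)^141 ≈ 0.997268 ≈ 99.73%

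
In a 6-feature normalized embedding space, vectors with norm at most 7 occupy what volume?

The n-ball volume is π^(n/2)·r^n/Γ(n/2+1). With n=6, r=7: V = 117649·π^3/6 ≈ 607976.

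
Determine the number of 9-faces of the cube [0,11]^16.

Number of 9-faces = C(16,9) · 2^(16-9) = 11440 · 128 = 1464320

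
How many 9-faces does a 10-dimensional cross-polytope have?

An n-cross-polytope has 2^(k+1)·C(n,k+1) k-faces. Here 2^10·C(10,10) = 1024·1 = 1024.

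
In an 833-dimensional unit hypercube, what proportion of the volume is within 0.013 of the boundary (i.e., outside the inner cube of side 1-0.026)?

The inner cube has side 1-2·0.013 = 0.974 and volume (0.974)^833 ≈ 2.949e-10, so the shell holds 1 - 2.949e-10 of the volume.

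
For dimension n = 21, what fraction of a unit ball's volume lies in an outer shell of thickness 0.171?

1 - (1-0.171)^21 ≈ 0.980517 ≈ 98.05%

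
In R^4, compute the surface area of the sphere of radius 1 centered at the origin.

|∂B_4(1)| = 2·π^2 ≈ 19.7392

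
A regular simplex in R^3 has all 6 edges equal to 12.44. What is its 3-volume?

Volume = (√2/12) · 12.44³ = 226.879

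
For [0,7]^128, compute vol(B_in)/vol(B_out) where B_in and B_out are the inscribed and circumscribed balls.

Volume scales as r^n, and r_in/r_out = 1/√128, giving (1/√128)^128 ≈ 1.37582e-135.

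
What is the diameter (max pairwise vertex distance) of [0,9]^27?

Diagonal = √27 · 9 ≈ 46.7654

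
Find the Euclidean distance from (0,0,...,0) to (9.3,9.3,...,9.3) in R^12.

The space diagonal of an n-cube of side s is s√n. Here 9.3·√12 ≈ 32.2161.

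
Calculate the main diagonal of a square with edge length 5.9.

The space diagonal of an n-cube of side s is s√n. Here 5.9·√2 ≈ 8.34386.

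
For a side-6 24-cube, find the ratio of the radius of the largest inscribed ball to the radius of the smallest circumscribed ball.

Ratio = (s/2)/(s√24/2) = 24^(-1/2) ≈ 0.204124.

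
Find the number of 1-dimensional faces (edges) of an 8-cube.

Number of 1-faces = C(8,1)·2^(8-1) = 8·128 = 1024.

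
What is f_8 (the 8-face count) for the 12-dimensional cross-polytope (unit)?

Number of 8-faces = 2^(8+1) · C(12,8+1) = 512 · 220 = 112640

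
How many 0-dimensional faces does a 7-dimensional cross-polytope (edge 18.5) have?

An n-cross-polytope has 2^(k+1)·C(n,k+1) k-faces. Here 2^1·C(7,1) = 2·7 = 14.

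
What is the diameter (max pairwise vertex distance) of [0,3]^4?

Diagonal = √4 · 3 = 6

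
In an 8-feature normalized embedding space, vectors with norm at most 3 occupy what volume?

V = 2187·π^4/8 ≈ 26629.2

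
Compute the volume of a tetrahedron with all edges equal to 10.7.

Volume = (√2/12) · 10.7³ = 144.373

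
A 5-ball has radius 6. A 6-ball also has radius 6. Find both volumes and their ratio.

V_5(6) ≈ 40931.2. V_6(6) ≈ 241105. Ratio V_5/V_6 ≈ 0.1698.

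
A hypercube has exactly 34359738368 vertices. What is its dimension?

The n-cube has 2^n vertices, and 34359738368 = 2^35, so n = 35.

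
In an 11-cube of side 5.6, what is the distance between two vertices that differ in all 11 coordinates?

d = √(5.6² + 5.6² + ... + 5.6²) [11 terms] = √(11·5.6²) = 5.6√11 ≈ 18.5731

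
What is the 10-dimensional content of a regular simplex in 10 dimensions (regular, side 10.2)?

V_10 = √(11) · 10.2^10 / (10! · 2^(10/2)) ≈ 348.165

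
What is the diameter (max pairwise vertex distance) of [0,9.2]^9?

d = √(9.2² + 9.2² + ... + 9.2²) [9 terms] = √(9·9.2²) = 9.2√9 = 27.6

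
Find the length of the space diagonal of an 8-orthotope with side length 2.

Diagonal = √8 · 2 ≈ 5.65685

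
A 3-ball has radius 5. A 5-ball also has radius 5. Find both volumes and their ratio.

V_3(5) ≈ 523.599. V_5(5) ≈ 16449.3. Ratio V_3/V_5 ≈ 0.03183.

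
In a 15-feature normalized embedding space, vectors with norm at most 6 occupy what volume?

Volume = π^{15/2}·(6)^15/Γ(17/2) = 1486016741376·π^7/25025 ≈ 1.79349e+11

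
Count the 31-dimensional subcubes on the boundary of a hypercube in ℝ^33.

f_31(33-cube) = (33 choose 31) · 2^2 = 2112.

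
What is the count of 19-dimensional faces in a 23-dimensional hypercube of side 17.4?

Number of 19-faces = C(23,19) · 2^(23-19) = 8855 · 16 = 141680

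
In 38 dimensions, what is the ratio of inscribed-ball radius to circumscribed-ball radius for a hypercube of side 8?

For an n-cube of any side s, the inradius is s/2 and the circumradius is s√n/2, so the ratio is 1/√38 ≈ 0.162221.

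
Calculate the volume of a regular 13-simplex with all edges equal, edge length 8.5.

V = (8.5^13 / 13!) · √((13+1) / 2^13) ≈ 8.02666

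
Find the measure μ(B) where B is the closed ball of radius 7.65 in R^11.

V_11(7.65) = π^(11/2) · (7.65)^11 / Γ(11/2 + 1) ≈ 9.8942e+09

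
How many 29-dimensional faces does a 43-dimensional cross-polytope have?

An n-cross-polytope has 2^(k+1)·C(n,k+1) k-faces. Here 2^30·C(43,30) = 1073741824·36576848168 = 39274091668079378432.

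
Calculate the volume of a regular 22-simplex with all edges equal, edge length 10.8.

Volume = 10.8^22 · √(23/2^22) / 22! ≈ 0.113264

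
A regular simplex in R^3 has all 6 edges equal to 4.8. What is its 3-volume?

Volume = (√2/12) · 4.8³ = 13.0334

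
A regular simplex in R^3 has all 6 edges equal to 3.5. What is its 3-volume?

Volume = (√2/12) · 3.5³ = 5.05287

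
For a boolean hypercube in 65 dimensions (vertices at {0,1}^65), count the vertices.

An n-cube has 2^n vertices; for n = 65 that is 2^65 = 36893488147419103232.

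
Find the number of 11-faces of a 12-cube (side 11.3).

An n-cube has C(n,k)·2^(n-k) k-faces. Here C(12,11)·2^1 = 12·2 = 24.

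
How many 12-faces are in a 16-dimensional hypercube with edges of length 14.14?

An n-cube has C(n,k)·2^(n-k) k-faces. Here C(16,12)·2^4 = 1820·16 = 29120.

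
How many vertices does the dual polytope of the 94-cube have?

Number of vertices = 2n = 188.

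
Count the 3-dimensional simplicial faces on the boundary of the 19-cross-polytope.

An n-cross-polytope has 2^(k+1)·C(n,k+1) k-faces. Here 2^4·C(19,4) = 16·3876 = 62016.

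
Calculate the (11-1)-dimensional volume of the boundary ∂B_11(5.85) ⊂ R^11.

|∂B_11(5.85)| ≈ 9.72873e+08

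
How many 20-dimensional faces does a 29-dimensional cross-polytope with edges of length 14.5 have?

Each 20-face is the convex hull of 21 vertices, one chosen as ±e_i from each of 21 distinct axes: 2^21·C(29,21) = 9001280471040.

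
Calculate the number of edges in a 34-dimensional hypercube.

Number of 1-faces = C(34,1)·2^(34-1) = 34·8589934592 = 292057776128.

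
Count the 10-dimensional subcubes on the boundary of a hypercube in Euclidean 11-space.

Choose 10 of 11 axes to span the face (C(11,10) = 11 ways), then fix each of the remaining 1 coordinate at one of its two extreme values (2^1 = 2 ways): 11·2 = 22.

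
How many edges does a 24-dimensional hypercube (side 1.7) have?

An n-cube has n·2^(n-1) edges. With n = 24: 24·8388608 = 201326592.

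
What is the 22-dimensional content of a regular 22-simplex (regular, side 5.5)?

Volume = 5.5^22 · √(23/2^22) / 22! ≈ 4.0434e-08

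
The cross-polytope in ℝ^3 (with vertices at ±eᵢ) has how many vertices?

The vertices are ±e_1, ..., ±e_3, so there are 2·3 = 6.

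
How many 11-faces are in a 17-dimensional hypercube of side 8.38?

Number of 11-faces = C(17,11) · 2^(17-11) = 12376 · 64 = 792064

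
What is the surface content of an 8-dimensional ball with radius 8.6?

The surface area of an n-ball is 2π^(n/2) r^(n-1) / Γ(n/2). For n=8, r=8.6: 1.12971e+08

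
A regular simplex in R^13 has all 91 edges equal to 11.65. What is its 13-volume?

Volume = 11.65^13 · √(14/2^13) / 13! ≈ 483.421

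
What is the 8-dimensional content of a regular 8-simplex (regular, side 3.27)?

For a regular n-simplex with edge a, V = (a^n / n!)·√((n+1)/2^n). With a=3.27, n=8: V ≈ 0.0607943.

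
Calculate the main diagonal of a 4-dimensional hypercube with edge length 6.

The space diagonal of an n-cube of side s is s√n. Here 6·√4 = 12.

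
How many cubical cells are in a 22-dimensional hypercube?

An n-cube has C(n,k)·2^(n-k) k-faces. Here C(22,3)·2^19 = 1540·524288 = 807403520.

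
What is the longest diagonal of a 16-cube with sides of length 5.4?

||(5.4,5.4,...,5.4)|| = √(16)·5.4 = 21.6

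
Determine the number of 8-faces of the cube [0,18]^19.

An n-cube has C(n,k)·2^(n-k) k-faces. Here C(19,8)·2^11 = 75582·2048 = 154791936.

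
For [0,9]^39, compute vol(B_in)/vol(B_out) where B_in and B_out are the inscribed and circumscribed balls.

Volume scales as r^n, and r_in/r_out = 1/√39, giving (1/√39)^39 ≈ 9.42411e-32.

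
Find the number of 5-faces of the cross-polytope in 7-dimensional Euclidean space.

An n-cross-polytope has 2^(k+1)·C(n,k+1) k-faces. Here 2^6·C(7,6) = 64·7 = 448.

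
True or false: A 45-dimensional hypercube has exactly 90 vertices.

False. The 45-cube has 2^45 = 35184372088832 vertices.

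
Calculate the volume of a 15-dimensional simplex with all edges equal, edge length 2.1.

V = (2.1^15 / 15!) · √((15+1) / 2^15) ≈ 1.15113e-09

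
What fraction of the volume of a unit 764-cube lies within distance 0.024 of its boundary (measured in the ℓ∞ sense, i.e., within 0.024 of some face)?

Shell fraction = 1 - (1-0.048)^764 ≈ 1 - 4.771e-17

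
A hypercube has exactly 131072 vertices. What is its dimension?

n = log_2(131072) = 17.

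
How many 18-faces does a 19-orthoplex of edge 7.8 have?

An n-cross-polytope has 2^(k+1)·C(n,k+1) k-faces. Here 2^19·C(19,19) = 524288·1 = 524288.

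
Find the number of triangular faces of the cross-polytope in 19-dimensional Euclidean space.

f_2(19-orthoplex) = 2^3 · (19 choose 3) = 7752.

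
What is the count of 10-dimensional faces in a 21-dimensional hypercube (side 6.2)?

f_10(21-cube) = (21 choose 10) · 2^11 = 722362368.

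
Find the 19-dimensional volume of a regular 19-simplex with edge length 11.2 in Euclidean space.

Volume = 11.2^19 · √(20/2^19) / 19! ≈ 4.37298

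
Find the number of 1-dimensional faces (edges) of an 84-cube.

An n-cube has n·2^(n-1) edges. With n = 84: 84·9671406556917033397649408 = 812398150781030805402550272.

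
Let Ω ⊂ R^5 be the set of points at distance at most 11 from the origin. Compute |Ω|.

V = 1288408·π^2/15 ≈ 847738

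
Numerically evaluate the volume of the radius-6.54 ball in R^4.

Volume = π^{4/2}·(6.54)^4/Γ(3) ≈ 9027.78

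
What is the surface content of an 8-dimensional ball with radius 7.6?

S = n·V_n(r)/r = 8·V_8(7.6)/7.6 (volume-to-surface relation), giving 4.75525e+07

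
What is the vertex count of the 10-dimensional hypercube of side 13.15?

Each vertex is a binary string of length 10, so there are 2^10 = 1024.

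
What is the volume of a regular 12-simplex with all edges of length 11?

V_12 = √(13) · 11^12 / (12! · 2^(12/2)) ≈ 369.119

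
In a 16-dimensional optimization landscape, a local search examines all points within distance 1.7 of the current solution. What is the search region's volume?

The n-ball volume is π^(n/2)·r^n/Γ(n/2+1). With n=16, r=1.7: V ≈ 1145.15.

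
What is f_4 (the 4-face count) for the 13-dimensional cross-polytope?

Number of 4-faces = 2^(4+1) · C(13,4+1) = 32 · 1287 = 41184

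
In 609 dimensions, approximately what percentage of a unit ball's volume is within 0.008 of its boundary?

1 - (1-0.008)^609 ≈ 0.992491 ≈ 99.25%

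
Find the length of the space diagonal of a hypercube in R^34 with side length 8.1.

||(8.1,8.1,...,8.1)|| = √(34)·8.1 ≈ 47.2307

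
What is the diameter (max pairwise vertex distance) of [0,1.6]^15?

Diagonal = √15 · 1.6 ≈ 6.19677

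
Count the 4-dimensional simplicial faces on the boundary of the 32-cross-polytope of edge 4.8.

f_4(32-orthoplex) = 2^5 · (32 choose 5) = 6444032.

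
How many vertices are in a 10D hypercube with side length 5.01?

f_0(10-cube) = (10 choose 0) · 2^10 = 1024.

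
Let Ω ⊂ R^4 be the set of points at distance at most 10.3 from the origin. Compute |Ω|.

The n-ball volume is π^(n/2)·r^n/Γ(n/2+1). With n=4, r=10.3: V ≈ 55541.6.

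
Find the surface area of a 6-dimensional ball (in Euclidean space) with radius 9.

The surface area of an n-ball is 2π^(n/2) r^(n-1) / Γ(n/2). For n=6, r=9: 59049·π^3 ≈ 1.83089e+06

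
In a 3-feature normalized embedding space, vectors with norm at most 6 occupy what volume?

Volume = π^{3/2}·(6)^3/Γ(5/2) = 288·π ≈ 904.779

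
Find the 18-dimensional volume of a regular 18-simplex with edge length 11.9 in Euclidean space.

V_18 = √(19) · 11.9^18 / (18! · 2^(18/2)) ≈ 30.4517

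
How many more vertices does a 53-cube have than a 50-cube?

The 53-cube has 2^53 = 9007199254740992 vertices. The 50-cube has 2^50 = 1125899906842624 vertices. Difference: 9007199254740992 - 1125899906842624 = 7881299347898368.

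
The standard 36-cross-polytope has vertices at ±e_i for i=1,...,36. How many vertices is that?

An n-cross-polytope has 2n vertices; here n = 36, giving 72.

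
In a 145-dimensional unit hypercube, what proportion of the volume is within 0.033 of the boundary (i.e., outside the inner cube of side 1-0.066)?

1 - (1 - 2·0.033)^145 = 1 - 0.934^145 ≈ 0.99995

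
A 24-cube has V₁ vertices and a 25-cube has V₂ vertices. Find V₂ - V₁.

V₁ = 2^24 = 16777216. V₂ = 2^25 = 33554432. V₂ - V₁ = 16777216.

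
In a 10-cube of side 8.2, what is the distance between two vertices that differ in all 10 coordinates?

d = √(8.2² + 8.2² + ... + 8.2²) [10 terms] = √(10·8.2²) = 8.2√10 ≈ 25.9307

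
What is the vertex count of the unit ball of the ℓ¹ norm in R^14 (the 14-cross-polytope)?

The 14-dimensional cross-polytope has 2n = 2·14 = 28 vertices.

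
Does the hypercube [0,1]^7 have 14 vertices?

False. The 7-cube has 2^7 = 128 vertices.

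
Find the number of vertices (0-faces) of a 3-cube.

Number of 0-faces = C(3,0) · 2^(3-0) = 1 · 8 = 8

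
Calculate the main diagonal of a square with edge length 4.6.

||(4.6,4.6,...,4.6)|| = √(2)·4.6 ≈ 6.50538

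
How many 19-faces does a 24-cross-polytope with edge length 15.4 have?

f_19(24-orthoplex) = 2^20 · (24 choose 20) = 11142168576.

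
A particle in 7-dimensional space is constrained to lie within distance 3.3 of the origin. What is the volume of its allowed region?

Volume = π^{7/2}·(3.3)^7/Γ(9/2) ≈ 20136.2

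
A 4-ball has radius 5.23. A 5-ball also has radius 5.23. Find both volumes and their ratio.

V_4(5.23) ≈ 3692.13. V_5(5.23) ≈ 20597.1. Ratio V_4/V_5 ≈ 0.1793.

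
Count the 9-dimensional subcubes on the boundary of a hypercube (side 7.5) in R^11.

An n-cube has C(n,k)·2^(n-k) k-faces. Here C(11,9)·2^2 = 55·4 = 220.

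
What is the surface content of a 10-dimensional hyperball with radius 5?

S_10(5) = 2·π^(10/2)·(5)^9 / Γ(10/2) = 1953125·π^5/12 ≈ 4.98079e+07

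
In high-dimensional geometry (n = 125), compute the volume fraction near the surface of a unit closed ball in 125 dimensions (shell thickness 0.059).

1 - (1-0.059)^125 ≈ 0.9995 ≈ 99.9500%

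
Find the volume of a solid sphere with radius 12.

Volume = π^{3/2}·(12)^3/Γ(5/2) = 2304·π ≈ 7238.23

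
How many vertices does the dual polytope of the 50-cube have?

An n-cross-polytope has 2n vertices; here n = 50, giving 100.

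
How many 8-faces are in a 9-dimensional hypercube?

f_8(9-cube) = (9 choose 8) · 2^1 = 18.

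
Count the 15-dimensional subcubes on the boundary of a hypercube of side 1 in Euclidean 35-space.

Number of 15-faces = C(35,15) · 2^(35-15) = 3247943160 · 1048576 = 3405715246940160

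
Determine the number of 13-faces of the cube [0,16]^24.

f_13(24-cube) = (24 choose 13) · 2^11 = 5112102912.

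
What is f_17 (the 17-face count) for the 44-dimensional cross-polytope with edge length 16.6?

Each 17-face is the convex hull of 18 vertices, one chosen as ±e_i from each of 18 distinct axes: 2^18·C(44,18) = 269885295024930816.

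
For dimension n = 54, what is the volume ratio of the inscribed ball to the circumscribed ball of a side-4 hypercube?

The radii are 4/2 and 4√54/2, so the volume ratio is (1/√54)^54 = 54^{-54/2} ≈ 1.68023e-47.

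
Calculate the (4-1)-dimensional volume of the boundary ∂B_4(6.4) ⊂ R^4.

S = n·V_n(r)/r = 4·V_4(6.4)/6.4 (volume-to-surface relation), giving 5174.52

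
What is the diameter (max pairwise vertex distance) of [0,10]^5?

Diagonal = √5 · 10 ≈ 22.3607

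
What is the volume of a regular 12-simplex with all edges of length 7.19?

V = (7.19^12 / 12!) · √((12+1) / 2^12) ≈ 2.24492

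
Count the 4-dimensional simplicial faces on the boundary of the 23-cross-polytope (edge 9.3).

f_4(23-orthoplex) = 2^5 · (23 choose 5) = 1076768.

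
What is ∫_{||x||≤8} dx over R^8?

V = 2097152·π^4/3 ≈ 6.80939e+07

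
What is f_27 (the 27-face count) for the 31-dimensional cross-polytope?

An n-cross-polytope has 2^(k+1)·C(n,k+1) k-faces. Here 2^28·C(31,28) = 268435456·4495 = 1206617374720.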